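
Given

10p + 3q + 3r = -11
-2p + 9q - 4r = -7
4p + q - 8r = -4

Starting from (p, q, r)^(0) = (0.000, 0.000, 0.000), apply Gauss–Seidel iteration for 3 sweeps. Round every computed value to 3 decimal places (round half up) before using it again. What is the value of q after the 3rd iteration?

Iteration 1:
  p = (-11 - (3)·0.000 - (3)·0.000) / (10) = -1.100
  q = (-7 - (-2)·-1.100 - (-4)·0.000) / (9) = -1.022
  r = (-4 - (4)·-1.100 - (1)·-1.022) / (-8) = -0.178
Iteration 2:
  p = (-11 - (3)·-1.022 - (3)·-0.178) / (10) = -0.740
  q = (-7 - (-2)·-0.740 - (-4)·-0.178) / (9) = -1.021
  r = (-4 - (4)·-0.740 - (1)·-1.021) / (-8) = 0.002
Iteration 3:
  p = (-11 - (3)·-1.021 - (3)·0.002) / (10) = -0.794
  q = (-7 - (-2)·-0.794 - (-4)·0.002) / (9) = -0.953
  r = (-4 - (4)·-0.794 - (1)·-0.953) / (-8) = -0.016

-0.953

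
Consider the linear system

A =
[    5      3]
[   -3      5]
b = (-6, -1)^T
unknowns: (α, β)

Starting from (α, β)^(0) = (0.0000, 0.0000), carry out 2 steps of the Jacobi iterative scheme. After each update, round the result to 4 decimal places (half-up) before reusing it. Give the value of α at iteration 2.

Iteration 1:
  α = (-6 - (3)·0.0000) / (5) = -1.2000
  β = (-1 - (-3)·0.0000) / (5) = -0.2000
Iteration 2:
  α = (-6 - (3)·-0.2000) / (5) = -1.0800
  β = (-1 - (-3)·-1.2000) / (5) = -0.9200

-1.0800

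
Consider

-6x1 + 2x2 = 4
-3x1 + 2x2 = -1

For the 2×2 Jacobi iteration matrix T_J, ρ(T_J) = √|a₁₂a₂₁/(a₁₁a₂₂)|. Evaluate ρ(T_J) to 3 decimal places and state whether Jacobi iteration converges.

0.707

a₁₂a₂₁/(a₁₁a₂₂) = (2)·(-3) / ((-6)·(2)) = 0.500000
ρ = √|0.500000| = √0.500000 = 0.707
ρ < 1, so Jacobi converges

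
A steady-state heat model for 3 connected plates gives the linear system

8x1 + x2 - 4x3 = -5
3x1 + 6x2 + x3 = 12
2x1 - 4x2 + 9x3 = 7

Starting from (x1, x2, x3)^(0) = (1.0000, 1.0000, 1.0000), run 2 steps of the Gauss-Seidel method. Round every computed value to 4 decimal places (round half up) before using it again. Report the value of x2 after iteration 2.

1.7250

Iteration 1:
  x1 = (-5 - (1)·1.0000 - (-4)·1.0000) / (8) = -0.2500
  x2 = (12 - (3)·-0.2500 - (1)·1.0000) / (6) = 1.9583
  x3 = (7 - (2)·-0.2500 - (-4)·1.9583) / (9) = 1.7037
Iteration 2:
  x1 = (-5 - (1)·1.9583 - (-4)·1.7037) / (8) = -0.0179
  x2 = (12 - (3)·-0.0179 - (1)·1.7037) / (6) = 1.7250
  x3 = (7 - (2)·-0.0179 - (-4)·1.7250) / (9) = 1.5484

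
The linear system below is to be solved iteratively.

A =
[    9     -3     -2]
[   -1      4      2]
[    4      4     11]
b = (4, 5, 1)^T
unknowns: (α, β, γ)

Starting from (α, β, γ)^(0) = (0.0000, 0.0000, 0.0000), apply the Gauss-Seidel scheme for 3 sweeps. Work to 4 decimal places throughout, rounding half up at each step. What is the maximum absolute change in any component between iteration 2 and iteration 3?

Iteration 1:
  α = (4 - (-3)·0.0000 - (-2)·0.0000) / (9) = 0.4444
  β = (5 - (-1)·0.4444 - (2)·0.0000) / (4) = 1.3611
  γ = (1 - (4)·0.4444 - (4)·1.3611) / (11) = -0.5656
Iteration 2:
  α = (4 - (-3)·1.3611 - (-2)·-0.5656) / (9) = 0.7725
  β = (5 - (-1)·0.7725 - (2)·-0.5656) / (4) = 1.7259
  γ = (1 - (4)·0.7725 - (4)·1.7259) / (11) = -0.8176
Iteration 3:
  α = (4 - (-3)·1.7259 - (-2)·-0.8176) / (9) = 0.8381
  β = (5 - (-1)·0.8381 - (2)·-0.8176) / (4) = 1.8683
  γ = (1 - (4)·0.8381 - (4)·1.8683) / (11) = -0.8932
Change: (0.0656, 0.1424, -0.0756) → max |·| = 0.1424

0.1424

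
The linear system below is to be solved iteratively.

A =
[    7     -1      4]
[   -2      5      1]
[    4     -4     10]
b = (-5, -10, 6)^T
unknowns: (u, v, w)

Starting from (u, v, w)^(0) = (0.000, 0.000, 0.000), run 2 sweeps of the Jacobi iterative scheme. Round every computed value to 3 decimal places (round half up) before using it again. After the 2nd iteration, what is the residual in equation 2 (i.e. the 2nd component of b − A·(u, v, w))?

-0.742

Iteration 1:
  u = (-5 - (-1)·0.000 - (4)·0.000) / (7) = -0.714
  v = (-10 - (-2)·0.000 - (1)·0.000) / (5) = -2.000
  w = (6 - (4)·0.000 - (-4)·0.000) / (10) = 0.600
Iteration 2:
  u = (-5 - (-1)·-2.000 - (4)·0.600) / (7) = -1.343
  v = (-10 - (-2)·-0.714 - (1)·0.600) / (5) = -2.406
  w = (6 - (4)·-0.714 - (-4)·-2.000) / (10) = 0.086
Residual b − A·x = (1.651, -0.742, 0.888)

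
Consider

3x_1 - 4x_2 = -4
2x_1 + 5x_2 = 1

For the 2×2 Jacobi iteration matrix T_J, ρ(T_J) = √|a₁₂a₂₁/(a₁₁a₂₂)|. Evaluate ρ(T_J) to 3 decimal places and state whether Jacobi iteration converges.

a₁₂a₂₁/(a₁₁a₂₂) = (-4)·(2) / ((3)·(5)) = -0.533333
ρ = √|-0.533333| = √0.533333 = 0.730
ρ < 1, so Jacobi converges

0.730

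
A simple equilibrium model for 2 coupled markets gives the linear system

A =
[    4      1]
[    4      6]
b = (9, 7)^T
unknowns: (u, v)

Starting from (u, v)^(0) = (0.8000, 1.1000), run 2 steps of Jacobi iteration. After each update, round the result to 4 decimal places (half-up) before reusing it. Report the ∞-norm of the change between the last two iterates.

Iteration 1:
  u = (9 - (1)·1.1000) / (4) = 1.9750
  v = (7 - (4)·0.8000) / (6) = 0.6333
Iteration 2:
  u = (9 - (1)·0.6333) / (4) = 2.0917
  v = (7 - (4)·1.9750) / (6) = -0.1500
Change: (0.1167, -0.7833) → max |·| = 0.7833

0.7833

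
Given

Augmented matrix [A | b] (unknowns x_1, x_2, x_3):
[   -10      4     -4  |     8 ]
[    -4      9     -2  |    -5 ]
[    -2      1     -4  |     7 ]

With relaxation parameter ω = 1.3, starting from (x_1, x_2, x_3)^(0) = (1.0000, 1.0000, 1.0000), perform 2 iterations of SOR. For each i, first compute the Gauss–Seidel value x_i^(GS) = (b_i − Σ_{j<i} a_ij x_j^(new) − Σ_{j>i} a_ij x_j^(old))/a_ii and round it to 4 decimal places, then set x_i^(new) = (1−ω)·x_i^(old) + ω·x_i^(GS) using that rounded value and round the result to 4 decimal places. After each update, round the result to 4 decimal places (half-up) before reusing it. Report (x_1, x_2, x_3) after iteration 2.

Iteration 1:
  x_1: GS value = (8 - (4)·1.0000 - (-4)·1.0000) / (-10) = -0.8000;  x_1 ← (1−ω)·1.0000 + ω·-0.8000 = -1.3400
  x_2: GS value = (-5 - (-4)·-1.3400 - (-2)·1.0000) / (9) = -0.9289;  x_2 ← (1−ω)·1.0000 + ω·-0.9289 = -1.5076
  x_3: GS value = (7 - (-2)·-1.3400 - (1)·-1.5076) / (-4) = -1.4569;  x_3 ← (1−ω)·1.0000 + ω·-1.4569 = -2.1940
Iteration 2:
  x_1: GS value = (8 - (4)·-1.5076 - (-4)·-2.1940) / (-10) = -0.5254;  x_1 ← (1−ω)·-1.3400 + ω·-0.5254 = -0.2810
  x_2: GS value = (-5 - (-4)·-0.2810 - (-2)·-2.1940) / (9) = -1.1680;  x_2 ← (1−ω)·-1.5076 + ω·-1.1680 = -1.0661
  x_3: GS value = (7 - (-2)·-0.2810 - (1)·-1.0661) / (-4) = -1.8760;  x_3 ← (1−ω)·-2.1940 + ω·-1.8760 = -1.7806

(-0.2810, -1.0661, -1.7806)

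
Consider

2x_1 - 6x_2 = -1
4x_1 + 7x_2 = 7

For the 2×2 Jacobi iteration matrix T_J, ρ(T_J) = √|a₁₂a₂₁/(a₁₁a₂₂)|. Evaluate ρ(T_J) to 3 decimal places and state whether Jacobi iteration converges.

1.309

a₁₂a₂₁/(a₁₁a₂₂) = (-6)·(4) / ((2)·(7)) = -1.714286
ρ = √|-1.714286| = √1.714286 = 1.309
ρ > 1, so Jacobi diverges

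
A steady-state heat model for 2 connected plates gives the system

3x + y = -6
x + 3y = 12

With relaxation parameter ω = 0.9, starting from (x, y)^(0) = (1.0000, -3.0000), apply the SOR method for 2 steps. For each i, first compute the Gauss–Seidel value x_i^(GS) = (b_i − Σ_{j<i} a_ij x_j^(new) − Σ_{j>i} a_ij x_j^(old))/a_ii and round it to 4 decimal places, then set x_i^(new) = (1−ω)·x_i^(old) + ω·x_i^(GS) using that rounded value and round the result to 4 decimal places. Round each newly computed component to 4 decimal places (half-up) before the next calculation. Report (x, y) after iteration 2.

Iteration 1:
  x: GS value = (-6 - (1)·-3.0000) / (3) = -1.0000;  x ← (1−ω)·1.0000 + ω·-1.0000 = -0.8000
  y: GS value = (12 - (1)·-0.8000) / (3) = 4.2667;  y ← (1−ω)·-3.0000 + ω·4.2667 = 3.5400
Iteration 2:
  x: GS value = (-6 - (1)·3.5400) / (3) = -3.1800;  x ← (1−ω)·-0.8000 + ω·-3.1800 = -2.9420
  y: GS value = (12 - (1)·-2.9420) / (3) = 4.9807;  y ← (1−ω)·3.5400 + ω·4.9807 = 4.8366

(-2.9420, 4.8366)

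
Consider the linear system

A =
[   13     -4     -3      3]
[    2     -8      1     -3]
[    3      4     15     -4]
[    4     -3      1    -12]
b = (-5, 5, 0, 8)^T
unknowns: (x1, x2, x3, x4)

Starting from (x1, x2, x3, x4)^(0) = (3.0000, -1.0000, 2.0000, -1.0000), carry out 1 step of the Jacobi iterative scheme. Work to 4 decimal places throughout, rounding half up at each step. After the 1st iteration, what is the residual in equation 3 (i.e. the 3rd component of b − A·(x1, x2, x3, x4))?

Iteration 1:
  x1 = (-5 - (-4)·-1.0000 - (-3)·2.0000 - (3)·-1.0000) / (13) = 0.0000
  x2 = (5 - (2)·3.0000 - (1)·2.0000 - (-3)·-1.0000) / (-8) = 0.7500
  x3 = (0 - (3)·3.0000 - (4)·-1.0000 - (-4)·-1.0000) / (15) = -0.6000
  x4 = (8 - (4)·3.0000 - (-3)·-1.0000 - (1)·2.0000) / (-12) = 0.7500
Residual b − A·x = (-6.0500, 13.8500, 9.0000, 19.8500)

9.0000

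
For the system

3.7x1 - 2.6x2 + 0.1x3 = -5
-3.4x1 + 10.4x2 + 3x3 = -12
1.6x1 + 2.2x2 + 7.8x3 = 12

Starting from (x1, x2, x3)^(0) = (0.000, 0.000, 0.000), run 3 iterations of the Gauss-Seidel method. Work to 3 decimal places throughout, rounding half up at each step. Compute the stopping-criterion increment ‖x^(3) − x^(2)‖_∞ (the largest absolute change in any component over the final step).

0.745

Iteration 1:
  x1 = (-5 - (-2.6)·0.000 - (0.1)·0.000) / (3.7) = -1.351
  x2 = (-12 - (-3.4)·-1.351 - (3)·0.000) / (10.4) = -1.596
  x3 = (12 - (1.6)·-1.351 - (2.2)·-1.596) / (7.8) = 2.266
Iteration 2:
  x1 = (-5 - (-2.6)·-1.596 - (0.1)·2.266) / (3.7) = -2.534
  x2 = (-12 - (-3.4)·-2.534 - (3)·2.266) / (10.4) = -2.636
  x3 = (12 - (1.6)·-2.534 - (2.2)·-2.636) / (7.8) = 2.802
Iteration 3:
  x1 = (-5 - (-2.6)·-2.636 - (0.1)·2.802) / (3.7) = -3.279
  x2 = (-12 - (-3.4)·-3.279 - (3)·2.802) / (10.4) = -3.034
  x3 = (12 - (1.6)·-3.279 - (2.2)·-3.034) / (7.8) = 3.067
Change: (-0.745, -0.398, 0.265) → max |·| = 0.745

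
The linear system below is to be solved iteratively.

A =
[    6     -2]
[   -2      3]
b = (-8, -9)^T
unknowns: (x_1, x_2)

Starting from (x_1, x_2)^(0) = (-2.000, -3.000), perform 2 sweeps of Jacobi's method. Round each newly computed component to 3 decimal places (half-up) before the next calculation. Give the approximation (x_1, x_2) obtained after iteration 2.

Iteration 1:
  x_1 = (-8 - (-2)·-3.000) / (6) = -2.333
  x_2 = (-9 - (-2)·-2.000) / (3) = -4.333
Iteration 2:
  x_1 = (-8 - (-2)·-4.333) / (6) = -2.778
  x_2 = (-9 - (-2)·-2.333) / (3) = -4.555

(-2.778, -4.555)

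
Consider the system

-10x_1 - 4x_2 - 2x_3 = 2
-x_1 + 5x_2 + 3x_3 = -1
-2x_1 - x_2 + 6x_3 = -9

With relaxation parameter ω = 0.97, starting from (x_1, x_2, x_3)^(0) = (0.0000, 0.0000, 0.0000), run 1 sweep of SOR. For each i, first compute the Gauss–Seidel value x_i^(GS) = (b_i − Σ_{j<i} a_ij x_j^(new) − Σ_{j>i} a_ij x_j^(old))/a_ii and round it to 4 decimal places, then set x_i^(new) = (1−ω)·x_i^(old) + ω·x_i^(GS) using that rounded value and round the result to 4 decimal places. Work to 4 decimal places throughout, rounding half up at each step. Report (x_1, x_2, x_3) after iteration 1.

(-0.1940, -0.2316, -1.5552)

Iteration 1:
  x_1: GS value = (2 - (-4)·0.0000 - (-2)·0.0000) / (-10) = -0.2000;  x_1 ← (1−ω)·0.0000 + ω·-0.2000 = -0.1940
  x_2: GS value = (-1 - (-1)·-0.1940 - (3)·0.0000) / (5) = -0.2388;  x_2 ← (1−ω)·0.0000 + ω·-0.2388 = -0.2316
  x_3: GS value = (-9 - (-2)·-0.1940 - (-1)·-0.2316) / (6) = -1.6033;  x_3 ← (1−ω)·0.0000 + ω·-1.6033 = -1.5552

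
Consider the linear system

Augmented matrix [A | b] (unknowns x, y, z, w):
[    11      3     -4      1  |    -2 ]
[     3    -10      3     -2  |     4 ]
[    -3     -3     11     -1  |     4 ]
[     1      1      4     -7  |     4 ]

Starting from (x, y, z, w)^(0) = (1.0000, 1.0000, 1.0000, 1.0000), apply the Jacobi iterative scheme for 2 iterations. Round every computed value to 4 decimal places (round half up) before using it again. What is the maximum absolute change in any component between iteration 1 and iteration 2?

0.6600

Iteration 1:
  x = (-2 - (3)·1.0000 - (-4)·1.0000 - (1)·1.0000) / (11) = -0.1818
  y = (4 - (3)·1.0000 - (3)·1.0000 - (-2)·1.0000) / (-10) = 0.0000
  z = (4 - (-3)·1.0000 - (-3)·1.0000 - (-1)·1.0000) / (11) = 1.0000
  w = (4 - (1)·1.0000 - (1)·1.0000 - (4)·1.0000) / (-7) = 0.2857
Iteration 2:
  x = (-2 - (3)·0.0000 - (-4)·1.0000 - (1)·0.2857) / (11) = 0.1558
  y = (4 - (3)·-0.1818 - (3)·1.0000 - (-2)·0.2857) / (-10) = -0.2117
  z = (4 - (-3)·-0.1818 - (-3)·0.0000 - (-1)·0.2857) / (11) = 0.3400
  w = (4 - (1)·-0.1818 - (1)·0.0000 - (4)·1.0000) / (-7) = -0.0260
Change: (0.3376, -0.2117, -0.6600, -0.3117) → max |·| = 0.6600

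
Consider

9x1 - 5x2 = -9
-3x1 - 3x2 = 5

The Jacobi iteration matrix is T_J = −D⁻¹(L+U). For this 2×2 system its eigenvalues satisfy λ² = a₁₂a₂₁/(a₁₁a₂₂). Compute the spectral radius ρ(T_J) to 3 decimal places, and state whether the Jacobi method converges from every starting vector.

0.745

a₁₂a₂₁/(a₁₁a₂₂) = (-5)·(-3) / ((9)·(-3)) = -0.555556
ρ = √|-0.555556| = √0.555556 = 0.745
ρ < 1, so Jacobi converges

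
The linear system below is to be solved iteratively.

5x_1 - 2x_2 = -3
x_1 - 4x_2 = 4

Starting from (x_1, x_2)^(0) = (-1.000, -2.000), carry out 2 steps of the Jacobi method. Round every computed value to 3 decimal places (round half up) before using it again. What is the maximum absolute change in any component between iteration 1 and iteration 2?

Iteration 1:
  x_1 = (-3 - (-2)·-2.000) / (5) = -1.400
  x_2 = (4 - (1)·-1.000) / (-4) = -1.250
Iteration 2:
  x_1 = (-3 - (-2)·-1.250) / (5) = -1.100
  x_2 = (4 - (1)·-1.400) / (-4) = -1.350
Change: (0.300, -0.100) → max |·| = 0.300

0.300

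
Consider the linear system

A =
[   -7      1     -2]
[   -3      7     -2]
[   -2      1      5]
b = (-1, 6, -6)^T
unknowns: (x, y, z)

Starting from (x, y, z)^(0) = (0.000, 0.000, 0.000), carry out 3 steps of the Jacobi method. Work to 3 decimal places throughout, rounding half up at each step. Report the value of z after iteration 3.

Iteration 1:
  x = (-1 - (1)·0.000 - (-2)·0.000) / (-7) = 0.143
  y = (6 - (-3)·0.000 - (-2)·0.000) / (7) = 0.857
  z = (-6 - (-2)·0.000 - (1)·0.000) / (5) = -1.200
Iteration 2:
  x = (-1 - (1)·0.857 - (-2)·-1.200) / (-7) = 0.608
  y = (6 - (-3)·0.143 - (-2)·-1.200) / (7) = 0.576
  z = (-6 - (-2)·0.143 - (1)·0.857) / (5) = -1.314
Iteration 3:
  x = (-1 - (1)·0.576 - (-2)·-1.314) / (-7) = 0.601
  y = (6 - (-3)·0.608 - (-2)·-1.314) / (7) = 0.742
  z = (-6 - (-2)·0.608 - (1)·0.576) / (5) = -1.072

-1.072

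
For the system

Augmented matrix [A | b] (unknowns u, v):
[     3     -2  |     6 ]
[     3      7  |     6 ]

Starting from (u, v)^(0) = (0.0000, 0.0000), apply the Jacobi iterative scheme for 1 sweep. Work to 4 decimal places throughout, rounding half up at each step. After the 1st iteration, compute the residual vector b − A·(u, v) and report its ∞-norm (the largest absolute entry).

Iteration 1:
  u = (6 - (-2)·0.0000) / (3) = 2.0000
  v = (6 - (3)·0.0000) / (7) = 0.8571
Residual b − A·x = (1.7142, -5.9997); ∞-norm = 5.9997

5.9997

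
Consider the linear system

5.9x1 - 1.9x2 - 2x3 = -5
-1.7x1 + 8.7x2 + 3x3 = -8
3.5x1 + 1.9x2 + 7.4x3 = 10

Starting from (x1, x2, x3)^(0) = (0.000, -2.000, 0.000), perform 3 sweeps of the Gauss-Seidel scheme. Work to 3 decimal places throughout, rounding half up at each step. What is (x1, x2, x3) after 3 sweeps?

(-0.747, -1.764, 2.158)

Iteration 1:
  x1 = (-5 - (-1.9)·-2.000 - (-2)·0.000) / (5.9) = -1.492
  x2 = (-8 - (-1.7)·-1.492 - (3)·0.000) / (8.7) = -1.211
  x3 = (10 - (3.5)·-1.492 - (1.9)·-1.211) / (7.4) = 2.368
Iteration 2:
  x1 = (-5 - (-1.9)·-1.211 - (-2)·2.368) / (5.9) = -0.435
  x2 = (-8 - (-1.7)·-0.435 - (3)·2.368) / (8.7) = -1.821
  x3 = (10 - (3.5)·-0.435 - (1.9)·-1.821) / (7.4) = 2.025
Iteration 3:
  x1 = (-5 - (-1.9)·-1.821 - (-2)·2.025) / (5.9) = -0.747
  x2 = (-8 - (-1.7)·-0.747 - (3)·2.025) / (8.7) = -1.764
  x3 = (10 - (3.5)·-0.747 - (1.9)·-1.764) / (7.4) = 2.158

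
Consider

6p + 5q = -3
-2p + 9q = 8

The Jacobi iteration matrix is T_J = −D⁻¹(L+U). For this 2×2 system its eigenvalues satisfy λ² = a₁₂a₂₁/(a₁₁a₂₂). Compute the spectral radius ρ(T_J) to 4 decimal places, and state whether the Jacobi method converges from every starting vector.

a₁₂a₂₁/(a₁₁a₂₂) = (5)·(-2) / ((6)·(9)) = -0.185185
ρ = √|-0.185185| = √0.185185 = 0.4303
ρ < 1, so Jacobi converges

0.4303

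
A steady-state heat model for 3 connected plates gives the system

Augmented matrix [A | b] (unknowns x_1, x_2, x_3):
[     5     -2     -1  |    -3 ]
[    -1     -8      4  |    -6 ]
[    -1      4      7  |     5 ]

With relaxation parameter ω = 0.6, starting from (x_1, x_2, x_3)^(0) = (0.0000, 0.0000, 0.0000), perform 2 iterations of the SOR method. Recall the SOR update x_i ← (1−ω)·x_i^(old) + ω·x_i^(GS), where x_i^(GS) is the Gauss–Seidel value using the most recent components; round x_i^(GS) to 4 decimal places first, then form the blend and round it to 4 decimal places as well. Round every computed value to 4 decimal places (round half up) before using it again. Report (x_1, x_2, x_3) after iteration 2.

(-0.3614, 0.7382, 0.2382)

Iteration 1:
  x_1: GS value = (-3 - (-2)·0.0000 - (-1)·0.0000) / (5) = -0.6000;  x_1 ← (1−ω)·0.0000 + ω·-0.6000 = -0.3600
  x_2: GS value = (-6 - (-1)·-0.3600 - (4)·0.0000) / (-8) = 0.7950;  x_2 ← (1−ω)·0.0000 + ω·0.7950 = 0.4770
  x_3: GS value = (5 - (-1)·-0.3600 - (4)·0.4770) / (7) = 0.3903;  x_3 ← (1−ω)·0.0000 + ω·0.3903 = 0.2342
Iteration 2:
  x_1: GS value = (-3 - (-2)·0.4770 - (-1)·0.2342) / (5) = -0.3624;  x_1 ← (1−ω)·-0.3600 + ω·-0.3624 = -0.3614
  x_2: GS value = (-6 - (-1)·-0.3614 - (4)·0.2342) / (-8) = 0.9123;  x_2 ← (1−ω)·0.4770 + ω·0.9123 = 0.7382
  x_3: GS value = (5 - (-1)·-0.3614 - (4)·0.7382) / (7) = 0.2408;  x_3 ← (1−ω)·0.2342 + ω·0.2408 = 0.2382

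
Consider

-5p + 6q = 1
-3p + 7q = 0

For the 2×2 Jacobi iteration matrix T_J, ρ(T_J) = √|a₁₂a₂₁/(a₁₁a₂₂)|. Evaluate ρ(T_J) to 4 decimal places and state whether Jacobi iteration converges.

a₁₂a₂₁/(a₁₁a₂₂) = (6)·(-3) / ((-5)·(7)) = 0.514286
ρ = √|0.514286| = √0.514286 = 0.7171
ρ < 1, so Jacobi converges

0.7171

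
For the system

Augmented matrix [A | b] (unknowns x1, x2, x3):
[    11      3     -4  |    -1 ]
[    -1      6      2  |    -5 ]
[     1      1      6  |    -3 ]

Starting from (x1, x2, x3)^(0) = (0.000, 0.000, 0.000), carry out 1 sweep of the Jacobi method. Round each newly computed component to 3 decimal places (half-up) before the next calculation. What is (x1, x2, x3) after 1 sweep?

(-0.091, -0.833, -0.500)

Iteration 1:
  x1 = (-1 - (3)·0.000 - (-4)·0.000) / (11) = -0.091
  x2 = (-5 - (-1)·0.000 - (2)·0.000) / (6) = -0.833
  x3 = (-3 - (1)·0.000 - (1)·0.000) / (6) = -0.500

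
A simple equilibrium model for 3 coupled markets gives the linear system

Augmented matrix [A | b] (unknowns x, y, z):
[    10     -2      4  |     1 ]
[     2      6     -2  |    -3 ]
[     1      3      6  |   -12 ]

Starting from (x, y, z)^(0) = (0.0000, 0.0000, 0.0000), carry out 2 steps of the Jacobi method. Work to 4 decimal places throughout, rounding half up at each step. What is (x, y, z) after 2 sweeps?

Iteration 1:
  x = (1 - (-2)·0.0000 - (4)·0.0000) / (10) = 0.1000
  y = (-3 - (2)·0.0000 - (-2)·0.0000) / (6) = -0.5000
  z = (-12 - (1)·0.0000 - (3)·0.0000) / (6) = -2.0000
Iteration 2:
  x = (1 - (-2)·-0.5000 - (4)·-2.0000) / (10) = 0.8000
  y = (-3 - (2)·0.1000 - (-2)·-2.0000) / (6) = -1.2000
  z = (-12 - (1)·0.1000 - (3)·-0.5000) / (6) = -1.7667

(0.8000, -1.2000, -1.7667)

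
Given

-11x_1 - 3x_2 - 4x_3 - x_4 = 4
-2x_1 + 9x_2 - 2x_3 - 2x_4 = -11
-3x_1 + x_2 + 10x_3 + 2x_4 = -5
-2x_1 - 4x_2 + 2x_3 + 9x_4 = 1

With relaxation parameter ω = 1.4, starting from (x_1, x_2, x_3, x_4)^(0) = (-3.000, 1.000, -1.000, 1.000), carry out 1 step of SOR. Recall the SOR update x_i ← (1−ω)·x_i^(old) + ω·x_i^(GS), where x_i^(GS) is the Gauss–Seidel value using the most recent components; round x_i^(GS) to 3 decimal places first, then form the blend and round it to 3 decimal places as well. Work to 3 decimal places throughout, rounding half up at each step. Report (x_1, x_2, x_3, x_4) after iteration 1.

Iteration 1:
  x_1: GS value = (4 - (-3)·1.000 - (-4)·-1.000 - (-1)·1.000) / (-11) = -0.364;  x_1 ← (1−ω)·-3.000 + ω·-0.364 = 0.690
  x_2: GS value = (-11 - (-2)·0.690 - (-2)·-1.000 - (-2)·1.000) / (9) = -1.069;  x_2 ← (1−ω)·1.000 + ω·-1.069 = -1.897
  x_3: GS value = (-5 - (-3)·0.690 - (1)·-1.897 - (2)·1.000) / (10) = -0.303;  x_3 ← (1−ω)·-1.000 + ω·-0.303 = -0.024
  x_4: GS value = (1 - (-2)·0.690 - (-4)·-1.897 - (2)·-0.024) / (9) = -0.573;  x_4 ← (1−ω)·1.000 + ω·-0.573 = -1.202

(0.690, -1.897, -0.024, -1.202)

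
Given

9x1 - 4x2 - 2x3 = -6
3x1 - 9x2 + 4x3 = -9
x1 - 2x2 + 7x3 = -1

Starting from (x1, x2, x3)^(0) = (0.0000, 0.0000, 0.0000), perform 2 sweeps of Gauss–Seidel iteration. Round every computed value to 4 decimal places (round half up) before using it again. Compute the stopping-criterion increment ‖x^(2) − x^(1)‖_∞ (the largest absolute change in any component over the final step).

0.3845

Iteration 1:
  x1 = (-6 - (-4)·0.0000 - (-2)·0.0000) / (9) = -0.6667
  x2 = (-9 - (3)·-0.6667 - (4)·0.0000) / (-9) = 0.7778
  x3 = (-1 - (1)·-0.6667 - (-2)·0.7778) / (7) = 0.1746
Iteration 2:
  x1 = (-6 - (-4)·0.7778 - (-2)·0.1746) / (9) = -0.2822
  x2 = (-9 - (3)·-0.2822 - (4)·0.1746) / (-9) = 0.9835
  x3 = (-1 - (1)·-0.2822 - (-2)·0.9835) / (7) = 0.1785
Change: (0.3845, 0.2057, 0.0039) → max |·| = 0.3845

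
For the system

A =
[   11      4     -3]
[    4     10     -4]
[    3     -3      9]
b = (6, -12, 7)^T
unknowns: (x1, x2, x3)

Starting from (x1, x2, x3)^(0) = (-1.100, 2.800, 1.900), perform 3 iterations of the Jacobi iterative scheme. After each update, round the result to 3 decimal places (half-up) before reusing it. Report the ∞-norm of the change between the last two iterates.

Iteration 1:
  x1 = (6 - (4)·2.800 - (-3)·1.900) / (11) = 0.045
  x2 = (-12 - (4)·-1.100 - (-4)·1.900) / (10) = 0.000
  x3 = (7 - (3)·-1.100 - (-3)·2.800) / (9) = 2.078
Iteration 2:
  x1 = (6 - (4)·0.000 - (-3)·2.078) / (11) = 1.112
  x2 = (-12 - (4)·0.045 - (-4)·2.078) / (10) = -0.387
  x3 = (7 - (3)·0.045 - (-3)·0.000) / (9) = 0.763
Iteration 3:
  x1 = (6 - (4)·-0.387 - (-3)·0.763) / (11) = 0.894
  x2 = (-12 - (4)·1.112 - (-4)·0.763) / (10) = -1.340
  x3 = (7 - (3)·1.112 - (-3)·-0.387) / (9) = 0.278
Change: (-0.218, -0.953, -0.485) → max |·| = 0.953

0.953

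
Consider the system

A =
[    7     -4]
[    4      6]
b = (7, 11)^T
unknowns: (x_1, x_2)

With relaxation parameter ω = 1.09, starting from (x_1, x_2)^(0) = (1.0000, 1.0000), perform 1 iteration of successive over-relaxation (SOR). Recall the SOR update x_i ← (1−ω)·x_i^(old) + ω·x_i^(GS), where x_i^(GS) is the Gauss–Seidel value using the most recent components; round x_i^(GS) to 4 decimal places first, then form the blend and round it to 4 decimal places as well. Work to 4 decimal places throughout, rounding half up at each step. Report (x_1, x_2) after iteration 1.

Iteration 1:
  x_1: GS value = (7 - (-4)·1.0000) / (7) = 1.5714;  x_1 ← (1−ω)·1.0000 + ω·1.5714 = 1.6228
  x_2: GS value = (11 - (4)·1.6228) / (6) = 0.7515;  x_2 ← (1−ω)·1.0000 + ω·0.7515 = 0.7291

(1.6228, 0.7291)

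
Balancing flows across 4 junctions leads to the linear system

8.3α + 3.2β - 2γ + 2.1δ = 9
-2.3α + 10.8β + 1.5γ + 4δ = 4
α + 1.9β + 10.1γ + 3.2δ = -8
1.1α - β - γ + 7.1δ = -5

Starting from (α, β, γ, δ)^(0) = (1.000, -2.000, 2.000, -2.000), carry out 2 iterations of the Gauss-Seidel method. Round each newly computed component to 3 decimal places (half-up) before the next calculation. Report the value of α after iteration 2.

Iteration 1:
  α = (9 - (3.2)·-2.000 - (-2)·2.000 - (2.1)·-2.000) / (8.3) = 2.843
  β = (4 - (-2.3)·2.843 - (1.5)·2.000 - (4)·-2.000) / (10.8) = 1.439
  γ = (-8 - (1)·2.843 - (1.9)·1.439 - (3.2)·-2.000) / (10.1) = -0.711
  δ = (-5 - (1.1)·2.843 - (-1)·1.439 - (-1)·-0.711) / (7.1) = -1.042
Iteration 2:
  α = (9 - (3.2)·1.439 - (-2)·-0.711 - (2.1)·-1.042) / (8.3) = 0.622
  β = (4 - (-2.3)·0.622 - (1.5)·-0.711 - (4)·-1.042) / (10.8) = 0.988
  γ = (-8 - (1)·0.622 - (1.9)·0.988 - (3.2)·-1.042) / (10.1) = -0.709
  δ = (-5 - (1.1)·0.622 - (-1)·0.988 - (-1)·-0.709) / (7.1) = -0.761

0.622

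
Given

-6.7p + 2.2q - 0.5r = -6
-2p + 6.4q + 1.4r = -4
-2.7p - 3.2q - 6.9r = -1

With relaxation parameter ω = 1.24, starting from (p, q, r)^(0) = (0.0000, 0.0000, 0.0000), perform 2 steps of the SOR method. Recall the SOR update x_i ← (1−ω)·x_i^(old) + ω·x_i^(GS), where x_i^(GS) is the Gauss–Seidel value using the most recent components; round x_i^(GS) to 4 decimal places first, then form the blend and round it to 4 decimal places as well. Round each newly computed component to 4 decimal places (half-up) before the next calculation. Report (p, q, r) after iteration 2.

Iteration 1:
  p: GS value = (-6 - (2.2)·0.0000 - (-0.5)·0.0000) / (-6.7) = 0.8955;  p ← (1−ω)·0.0000 + ω·0.8955 = 1.1104
  q: GS value = (-4 - (-2)·1.1104 - (1.4)·0.0000) / (6.4) = -0.2780;  q ← (1−ω)·0.0000 + ω·-0.2780 = -0.3447
  r: GS value = (-1 - (-2.7)·1.1104 - (-3.2)·-0.3447) / (-6.9) = -0.1297;  r ← (1−ω)·0.0000 + ω·-0.1297 = -0.1608
Iteration 2:
  p: GS value = (-6 - (2.2)·-0.3447 - (-0.5)·-0.1608) / (-6.7) = 0.7943;  p ← (1−ω)·1.1104 + ω·0.7943 = 0.7184
  q: GS value = (-4 - (-2)·0.7184 - (1.4)·-0.1608) / (6.4) = -0.3653;  q ← (1−ω)·-0.3447 + ω·-0.3653 = -0.3702
  r: GS value = (-1 - (-2.7)·0.7184 - (-3.2)·-0.3702) / (-6.9) = 0.0355;  r ← (1−ω)·-0.1608 + ω·0.0355 = 0.0826

(0.7184, -0.3702, 0.0826)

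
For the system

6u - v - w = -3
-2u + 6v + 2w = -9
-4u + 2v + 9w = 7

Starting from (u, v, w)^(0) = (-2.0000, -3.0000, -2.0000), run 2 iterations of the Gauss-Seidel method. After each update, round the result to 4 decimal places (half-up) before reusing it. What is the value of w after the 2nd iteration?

0.9108

Iteration 1:
  u = (-3 - (-1)·-3.0000 - (-1)·-2.0000) / (6) = -1.3333
  v = (-9 - (-2)·-1.3333 - (2)·-2.0000) / (6) = -1.2778
  w = (7 - (-4)·-1.3333 - (2)·-1.2778) / (9) = 0.4692
Iteration 2:
  u = (-3 - (-1)·-1.2778 - (-1)·0.4692) / (6) = -0.6348
  v = (-9 - (-2)·-0.6348 - (2)·0.4692) / (6) = -1.8680
  w = (7 - (-4)·-0.6348 - (2)·-1.8680) / (9) = 0.9108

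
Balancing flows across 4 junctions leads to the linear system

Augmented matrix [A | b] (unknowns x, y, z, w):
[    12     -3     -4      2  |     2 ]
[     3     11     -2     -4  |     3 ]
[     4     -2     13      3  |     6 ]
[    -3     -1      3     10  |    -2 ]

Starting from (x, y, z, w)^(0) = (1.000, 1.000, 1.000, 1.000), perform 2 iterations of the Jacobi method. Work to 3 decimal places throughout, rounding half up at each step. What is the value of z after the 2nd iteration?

Iteration 1:
  x = (2 - (-3)·1.000 - (-4)·1.000 - (2)·1.000) / (12) = 0.583
  y = (3 - (3)·1.000 - (-2)·1.000 - (-4)·1.000) / (11) = 0.545
  z = (6 - (4)·1.000 - (-2)·1.000 - (3)·1.000) / (13) = 0.077
  w = (-2 - (-3)·1.000 - (-1)·1.000 - (3)·1.000) / (10) = -0.100
Iteration 2:
  x = (2 - (-3)·0.545 - (-4)·0.077 - (2)·-0.100) / (12) = 0.345
  y = (3 - (3)·0.583 - (-2)·0.077 - (-4)·-0.100) / (11) = 0.091
  z = (6 - (4)·0.583 - (-2)·0.545 - (3)·-0.100) / (13) = 0.389
  w = (-2 - (-3)·0.583 - (-1)·0.545 - (3)·0.077) / (10) = 0.006

0.389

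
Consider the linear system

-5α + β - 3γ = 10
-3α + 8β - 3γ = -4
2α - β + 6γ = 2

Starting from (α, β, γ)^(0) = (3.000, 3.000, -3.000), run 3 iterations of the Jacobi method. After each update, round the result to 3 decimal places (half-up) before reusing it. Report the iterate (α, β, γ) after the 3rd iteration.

Iteration 1:
  α = (10 - (1)·3.000 - (-3)·-3.000) / (-5) = 0.400
  β = (-4 - (-3)·3.000 - (-3)·-3.000) / (8) = -0.500
  γ = (2 - (2)·3.000 - (-1)·3.000) / (6) = -0.167
Iteration 2:
  α = (10 - (1)·-0.500 - (-3)·-0.167) / (-5) = -2.000
  β = (-4 - (-3)·0.400 - (-3)·-0.167) / (8) = -0.413
  γ = (2 - (2)·0.400 - (-1)·-0.500) / (6) = 0.117
Iteration 3:
  α = (10 - (1)·-0.413 - (-3)·0.117) / (-5) = -2.153
  β = (-4 - (-3)·-2.000 - (-3)·0.117) / (8) = -1.206
  γ = (2 - (2)·-2.000 - (-1)·-0.413) / (6) = 0.931

(-2.153, -1.206, 0.931)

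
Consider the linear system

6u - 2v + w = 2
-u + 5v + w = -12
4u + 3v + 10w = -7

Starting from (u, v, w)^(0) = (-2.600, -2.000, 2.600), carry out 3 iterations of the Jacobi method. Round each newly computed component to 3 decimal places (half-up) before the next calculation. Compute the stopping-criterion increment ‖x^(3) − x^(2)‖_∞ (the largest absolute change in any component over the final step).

0.283

Iteration 1:
  u = (2 - (-2)·-2.000 - (1)·2.600) / (6) = -0.767
  v = (-12 - (-1)·-2.600 - (1)·2.600) / (5) = -3.440
  w = (-7 - (4)·-2.600 - (3)·-2.000) / (10) = 0.940
Iteration 2:
  u = (2 - (-2)·-3.440 - (1)·0.940) / (6) = -0.970
  v = (-12 - (-1)·-0.767 - (1)·0.940) / (5) = -2.741
  w = (-7 - (4)·-0.767 - (3)·-3.440) / (10) = 0.639
Iteration 3:
  u = (2 - (-2)·-2.741 - (1)·0.639) / (6) = -0.687
  v = (-12 - (-1)·-0.970 - (1)·0.639) / (5) = -2.722
  w = (-7 - (4)·-0.970 - (3)·-2.741) / (10) = 0.510
Change: (0.283, 0.019, -0.129) → max |·| = 0.283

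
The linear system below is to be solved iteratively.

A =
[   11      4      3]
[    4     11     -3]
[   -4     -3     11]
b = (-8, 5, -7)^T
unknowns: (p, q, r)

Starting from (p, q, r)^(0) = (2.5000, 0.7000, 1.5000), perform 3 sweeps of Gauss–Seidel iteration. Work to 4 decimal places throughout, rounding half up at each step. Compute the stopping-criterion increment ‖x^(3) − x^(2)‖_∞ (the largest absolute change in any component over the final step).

0.2936

Iteration 1:
  p = (-8 - (4)·0.7000 - (3)·1.5000) / (11) = -1.3909
  q = (5 - (4)·-1.3909 - (-3)·1.5000) / (11) = 1.3694
  r = (-7 - (-4)·-1.3909 - (-3)·1.3694) / (11) = -0.7687
Iteration 2:
  p = (-8 - (4)·1.3694 - (3)·-0.7687) / (11) = -1.0156
  q = (5 - (4)·-1.0156 - (-3)·-0.7687) / (11) = 0.6142
  r = (-7 - (-4)·-1.0156 - (-3)·0.6142) / (11) = -0.8382
Iteration 3:
  p = (-8 - (4)·0.6142 - (3)·-0.8382) / (11) = -0.7220
  q = (5 - (4)·-0.7220 - (-3)·-0.8382) / (11) = 0.4885
  r = (-7 - (-4)·-0.7220 - (-3)·0.4885) / (11) = -0.7657
Change: (0.2936, -0.1257, 0.0725) → max |·| = 0.2936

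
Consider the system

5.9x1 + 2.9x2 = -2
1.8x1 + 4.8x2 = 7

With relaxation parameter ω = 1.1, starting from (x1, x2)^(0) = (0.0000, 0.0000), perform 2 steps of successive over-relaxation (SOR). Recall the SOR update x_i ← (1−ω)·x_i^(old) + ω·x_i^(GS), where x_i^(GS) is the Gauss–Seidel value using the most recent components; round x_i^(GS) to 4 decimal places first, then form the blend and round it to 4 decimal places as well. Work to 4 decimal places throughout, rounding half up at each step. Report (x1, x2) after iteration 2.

Iteration 1:
  x1: GS value = (-2 - (2.9)·0.0000) / (5.9) = -0.3390;  x1 ← (1−ω)·0.0000 + ω·-0.3390 = -0.3729
  x2: GS value = (7 - (1.8)·-0.3729) / (4.8) = 1.5982;  x2 ← (1−ω)·0.0000 + ω·1.5982 = 1.7580
Iteration 2:
  x1: GS value = (-2 - (2.9)·1.7580) / (5.9) = -1.2031;  x1 ← (1−ω)·-0.3729 + ω·-1.2031 = -1.2861
  x2: GS value = (7 - (1.8)·-1.2861) / (4.8) = 1.9406;  x2 ← (1−ω)·1.7580 + ω·1.9406 = 1.9589

(-1.2861, 1.9589)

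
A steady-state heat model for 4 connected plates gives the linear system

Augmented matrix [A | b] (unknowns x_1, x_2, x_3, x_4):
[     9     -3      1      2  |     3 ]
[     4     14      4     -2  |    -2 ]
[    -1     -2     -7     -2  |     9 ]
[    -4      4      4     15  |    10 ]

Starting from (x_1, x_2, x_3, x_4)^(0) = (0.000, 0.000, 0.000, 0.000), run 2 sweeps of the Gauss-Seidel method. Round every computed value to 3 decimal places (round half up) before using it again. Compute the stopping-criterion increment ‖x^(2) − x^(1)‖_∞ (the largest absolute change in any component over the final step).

Iteration 1:
  x_1 = (3 - (-3)·0.000 - (1)·0.000 - (2)·0.000) / (9) = 0.333
  x_2 = (-2 - (4)·0.333 - (4)·0.000 - (-2)·0.000) / (14) = -0.238
  x_3 = (9 - (-1)·0.333 - (-2)·-0.238 - (-2)·0.000) / (-7) = -1.265
  x_4 = (10 - (-4)·0.333 - (4)·-0.238 - (4)·-1.265) / (15) = 1.156
Iteration 2:
  x_1 = (3 - (-3)·-0.238 - (1)·-1.265 - (2)·1.156) / (9) = 0.138
  x_2 = (-2 - (4)·0.138 - (4)·-1.265 - (-2)·1.156) / (14) = 0.344
  x_3 = (9 - (-1)·0.138 - (-2)·0.344 - (-2)·1.156) / (-7) = -1.734
  x_4 = (10 - (-4)·0.138 - (4)·0.344 - (4)·-1.734) / (15) = 1.074
Change: (-0.195, 0.582, -0.469, -0.082) → max |·| = 0.582

0.582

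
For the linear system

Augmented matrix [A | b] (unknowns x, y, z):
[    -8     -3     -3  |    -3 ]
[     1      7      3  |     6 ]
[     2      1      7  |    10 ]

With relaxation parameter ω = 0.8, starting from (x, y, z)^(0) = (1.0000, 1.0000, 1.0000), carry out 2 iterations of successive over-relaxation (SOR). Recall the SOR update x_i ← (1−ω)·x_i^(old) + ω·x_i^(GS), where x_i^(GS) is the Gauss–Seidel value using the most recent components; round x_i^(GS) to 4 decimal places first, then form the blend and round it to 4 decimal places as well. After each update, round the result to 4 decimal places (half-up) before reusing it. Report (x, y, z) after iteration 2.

Iteration 1:
  x: GS value = (-3 - (-3)·1.0000 - (-3)·1.0000) / (-8) = -0.3750;  x ← (1−ω)·1.0000 + ω·-0.3750 = -0.1000
  y: GS value = (6 - (1)·-0.1000 - (3)·1.0000) / (7) = 0.4429;  y ← (1−ω)·1.0000 + ω·0.4429 = 0.5543
  z: GS value = (10 - (2)·-0.1000 - (1)·0.5543) / (7) = 1.3780;  z ← (1−ω)·1.0000 + ω·1.3780 = 1.3024
Iteration 2:
  x: GS value = (-3 - (-3)·0.5543 - (-3)·1.3024) / (-8) = -0.3213;  x ← (1−ω)·-0.1000 + ω·-0.3213 = -0.2770
  y: GS value = (6 - (1)·-0.2770 - (3)·1.3024) / (7) = 0.3385;  y ← (1−ω)·0.5543 + ω·0.3385 = 0.3817
  z: GS value = (10 - (2)·-0.2770 - (1)·0.3817) / (7) = 1.4532;  z ← (1−ω)·1.3024 + ω·1.4532 = 1.4230

(-0.2770, 0.3817, 1.4230)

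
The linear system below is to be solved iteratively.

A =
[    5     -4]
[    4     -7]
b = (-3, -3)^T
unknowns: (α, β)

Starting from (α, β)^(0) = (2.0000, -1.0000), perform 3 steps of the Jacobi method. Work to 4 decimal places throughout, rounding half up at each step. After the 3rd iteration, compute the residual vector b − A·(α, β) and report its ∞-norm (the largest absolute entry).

Iteration 1:
  α = (-3 - (-4)·-1.0000) / (5) = -1.4000
  β = (-3 - (4)·2.0000) / (-7) = 1.5714
Iteration 2:
  α = (-3 - (-4)·1.5714) / (5) = 0.6571
  β = (-3 - (4)·-1.4000) / (-7) = -0.3714
Iteration 3:
  α = (-3 - (-4)·-0.3714) / (5) = -0.8971
  β = (-3 - (4)·0.6571) / (-7) = 0.8041
Residual b − A·x = (4.7019, 6.2171); ∞-norm = 6.2171

6.2171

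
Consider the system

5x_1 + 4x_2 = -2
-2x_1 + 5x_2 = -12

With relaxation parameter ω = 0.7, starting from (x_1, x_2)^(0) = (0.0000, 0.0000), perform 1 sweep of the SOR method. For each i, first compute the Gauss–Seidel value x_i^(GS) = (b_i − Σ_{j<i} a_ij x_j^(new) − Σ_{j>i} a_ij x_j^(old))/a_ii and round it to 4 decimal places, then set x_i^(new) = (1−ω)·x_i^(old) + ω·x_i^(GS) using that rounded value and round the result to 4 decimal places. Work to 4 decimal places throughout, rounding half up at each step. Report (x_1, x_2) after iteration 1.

(-0.2800, -1.7584)

Iteration 1:
  x_1: GS value = (-2 - (4)·0.0000) / (5) = -0.4000;  x_1 ← (1−ω)·0.0000 + ω·-0.4000 = -0.2800
  x_2: GS value = (-12 - (-2)·-0.2800) / (5) = -2.5120;  x_2 ← (1−ω)·0.0000 + ω·-2.5120 = -1.7584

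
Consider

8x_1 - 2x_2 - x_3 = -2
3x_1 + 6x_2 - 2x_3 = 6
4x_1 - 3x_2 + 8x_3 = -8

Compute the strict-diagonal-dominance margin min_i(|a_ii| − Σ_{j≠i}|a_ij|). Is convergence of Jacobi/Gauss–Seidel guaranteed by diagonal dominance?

row 1: |8| − (2+1) = 5
row 2: |6| − (3+2) = 1
row 3: |8| − (4+3) = 1
minimum over rows = 1 → strictly diagonally dominant (convergence guaranteed)

1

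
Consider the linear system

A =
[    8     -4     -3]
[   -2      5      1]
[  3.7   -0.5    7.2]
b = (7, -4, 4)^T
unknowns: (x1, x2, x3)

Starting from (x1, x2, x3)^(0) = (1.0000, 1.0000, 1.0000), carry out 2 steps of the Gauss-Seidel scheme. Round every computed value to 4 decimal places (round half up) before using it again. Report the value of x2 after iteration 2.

-0.4918

Iteration 1:
  x1 = (7 - (-4)·1.0000 - (-3)·1.0000) / (8) = 1.7500
  x2 = (-4 - (-2)·1.7500 - (1)·1.0000) / (5) = -0.3000
  x3 = (4 - (3.7)·1.7500 - (-0.5)·-0.3000) / (7.2) = -0.3646
Iteration 2:
  x1 = (7 - (-4)·-0.3000 - (-3)·-0.3646) / (8) = 0.5883
  x2 = (-4 - (-2)·0.5883 - (1)·-0.3646) / (5) = -0.4918
  x3 = (4 - (3.7)·0.5883 - (-0.5)·-0.4918) / (7.2) = 0.2191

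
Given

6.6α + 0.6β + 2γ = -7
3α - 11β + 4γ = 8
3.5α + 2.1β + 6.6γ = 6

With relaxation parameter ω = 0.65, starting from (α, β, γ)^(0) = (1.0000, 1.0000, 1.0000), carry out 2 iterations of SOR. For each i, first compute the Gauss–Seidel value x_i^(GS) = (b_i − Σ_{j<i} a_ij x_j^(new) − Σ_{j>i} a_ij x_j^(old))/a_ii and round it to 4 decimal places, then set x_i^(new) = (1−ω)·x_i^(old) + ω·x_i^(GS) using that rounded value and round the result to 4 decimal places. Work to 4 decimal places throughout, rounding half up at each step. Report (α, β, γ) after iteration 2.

Iteration 1:
  α: GS value = (-7 - (0.6)·1.0000 - (2)·1.0000) / (6.6) = -1.4545;  α ← (1−ω)·1.0000 + ω·-1.4545 = -0.5954
  β: GS value = (8 - (3)·-0.5954 - (4)·1.0000) / (-11) = -0.5260;  β ← (1−ω)·1.0000 + ω·-0.5260 = 0.0081
  γ: GS value = (6 - (3.5)·-0.5954 - (2.1)·0.0081) / (6.6) = 1.2223;  γ ← (1−ω)·1.0000 + ω·1.2223 = 1.1445
Iteration 2:
  α: GS value = (-7 - (0.6)·0.0081 - (2)·1.1445) / (6.6) = -1.4082;  α ← (1−ω)·-0.5954 + ω·-1.4082 = -1.1237
  β: GS value = (8 - (3)·-1.1237 - (4)·1.1445) / (-11) = -0.6176;  β ← (1−ω)·0.0081 + ω·-0.6176 = -0.3986
  γ: GS value = (6 - (3.5)·-1.1237 - (2.1)·-0.3986) / (6.6) = 1.6318;  γ ← (1−ω)·1.1445 + ω·1.6318 = 1.4612

(-1.1237, -0.3986, 1.4612)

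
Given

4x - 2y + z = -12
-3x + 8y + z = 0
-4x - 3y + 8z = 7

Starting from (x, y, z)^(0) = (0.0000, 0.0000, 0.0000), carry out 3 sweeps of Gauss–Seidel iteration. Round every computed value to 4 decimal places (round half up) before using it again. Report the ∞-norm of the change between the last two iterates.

0.0450

Iteration 1:
  x = (-12 - (-2)·0.0000 - (1)·0.0000) / (4) = -3.0000
  y = (0 - (-3)·-3.0000 - (1)·0.0000) / (8) = -1.1250
  z = (7 - (-4)·-3.0000 - (-3)·-1.1250) / (8) = -1.0469
Iteration 2:
  x = (-12 - (-2)·-1.1250 - (1)·-1.0469) / (4) = -3.3008
  y = (0 - (-3)·-3.3008 - (1)·-1.0469) / (8) = -1.1069
  z = (7 - (-4)·-3.3008 - (-3)·-1.1069) / (8) = -1.1905
Iteration 3:
  x = (-12 - (-2)·-1.1069 - (1)·-1.1905) / (4) = -3.2558
  y = (0 - (-3)·-3.2558 - (1)·-1.1905) / (8) = -1.0721
  z = (7 - (-4)·-3.2558 - (-3)·-1.0721) / (8) = -1.1549
Change: (0.0450, 0.0348, 0.0356) → max |·| = 0.0450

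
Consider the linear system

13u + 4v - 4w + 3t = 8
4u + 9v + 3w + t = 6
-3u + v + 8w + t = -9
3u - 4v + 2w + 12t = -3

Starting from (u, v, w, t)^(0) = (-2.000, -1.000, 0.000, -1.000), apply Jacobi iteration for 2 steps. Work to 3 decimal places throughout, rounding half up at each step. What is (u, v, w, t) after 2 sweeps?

Iteration 1:
  u = (8 - (4)·-1.000 - (-4)·0.000 - (3)·-1.000) / (13) = 1.154
  v = (6 - (4)·-2.000 - (3)·0.000 - (1)·-1.000) / (9) = 1.667
  w = (-9 - (-3)·-2.000 - (1)·-1.000 - (1)·-1.000) / (8) = -1.625
  t = (-3 - (3)·-2.000 - (-4)·-1.000 - (2)·0.000) / (12) = -0.083
Iteration 2:
  u = (8 - (4)·1.667 - (-4)·-1.625 - (3)·-0.083) / (13) = -0.378
  v = (6 - (4)·1.154 - (3)·-1.625 - (1)·-0.083) / (9) = 0.705
  w = (-9 - (-3)·1.154 - (1)·1.667 - (1)·-0.083) / (8) = -0.890
  t = (-3 - (3)·1.154 - (-4)·1.667 - (2)·-1.625) / (12) = 0.288

(-0.378, 0.705, -0.890, 0.288)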